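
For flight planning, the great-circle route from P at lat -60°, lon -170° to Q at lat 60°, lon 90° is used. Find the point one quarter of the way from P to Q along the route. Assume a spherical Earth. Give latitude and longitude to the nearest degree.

≈ lat -32°, lon 156°

The haversine formula gives a central angle δ ≈ 2.487 rad (142.5°) between the endpoints.
Interpolate at f = 1/4 with slerp weights a = sin((1−f)δ)/sin δ ≈ 1.572, b = sin(fδ)/sin δ ≈ 0.957.
p = a·p₁ + b·p₂ ≈ (-0.774, 0.342, -0.533); φ = arcsin(p_z) ≈ -32.19°, λ = atan2(p_y, p_x) ≈ 156.16°.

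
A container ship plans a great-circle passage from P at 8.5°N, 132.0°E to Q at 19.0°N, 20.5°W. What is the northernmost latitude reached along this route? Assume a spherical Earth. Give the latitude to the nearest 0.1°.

The great circle lies in the plane with unit normal n̂ = (p₁ × p₂)/|p₁ × p₂|.
Here n̂_z ≈ -0.692; the vertex latitude is φ_max = arccos|n̂_z| ≈ 46.2°.
Check via Clairaut: cos φ_max = |cos φ₁| · sin C = cos(8.5°)·sin(44.4°) ≈ 0.692, again giving ≈ 46.2°.

≈ 46.2°N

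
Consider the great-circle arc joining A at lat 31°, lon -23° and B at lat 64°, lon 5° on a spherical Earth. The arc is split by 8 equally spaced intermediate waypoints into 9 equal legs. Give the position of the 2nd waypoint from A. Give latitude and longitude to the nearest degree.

The haversine formula gives a central angle δ ≈ 0.652 rad (37.4°) between the endpoints.
Interpolate at f = 2/9 with slerp weights a = sin((1−f)δ)/sin δ ≈ 0.800, b = sin(fδ)/sin δ ≈ 0.238.
p = a·p₁ + b·p₂ ≈ (0.735, -0.259, 0.626); φ = arcsin(p_z) ≈ 38.76°, λ = atan2(p_y, p_x) ≈ -19.40°.

≈ lat 39°, lon -19°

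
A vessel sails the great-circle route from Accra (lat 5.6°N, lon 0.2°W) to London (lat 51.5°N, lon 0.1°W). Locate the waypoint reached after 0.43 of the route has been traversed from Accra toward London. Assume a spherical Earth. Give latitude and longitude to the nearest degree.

Convert each endpoint to a unit vector on the sphere (x = cos φ cos λ, y = cos φ sin λ, z = sin φ).
The central angle between the endpoints is δ = arccos(p₁·p₂) ≈ 0.801 rad (45.9°).
Interpolate at f = 0.43 with slerp weights a = sin((1−f)δ)/sin δ ≈ 0.614, b = sin(fδ)/sin δ ≈ 0.470.
p = a·p₁ + b·p₂ ≈ (0.904, -0.003, 0.428); φ = arcsin(p_z) ≈ 25.34°, λ = atan2(p_y, p_x) ≈ -0.17°.

≈ lat 25°N, lon 0°E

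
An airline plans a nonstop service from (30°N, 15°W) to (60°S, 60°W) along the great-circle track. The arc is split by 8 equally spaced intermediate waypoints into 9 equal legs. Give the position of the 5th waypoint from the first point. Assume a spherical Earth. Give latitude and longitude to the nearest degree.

Write both endpoints as unit vectors p₁, p₂ with components (cos φ cos λ, cos φ sin λ, sin φ).
The central angle between the endpoints is δ = arccos(p₁·p₂) ≈ 1.698 rad (97.3°).
Interpolate at f = 5/9 with slerp weights a = sin((1−f)δ)/sin δ ≈ 0.691, b = sin(fδ)/sin δ ≈ 0.816.
p = a·p₁ + b·p₂ ≈ (0.782, -0.508, -0.361); φ = arcsin(p_z) ≈ -21.19°, λ = atan2(p_y, p_x) ≈ -33.03°.

≈ (21°S, 33°W)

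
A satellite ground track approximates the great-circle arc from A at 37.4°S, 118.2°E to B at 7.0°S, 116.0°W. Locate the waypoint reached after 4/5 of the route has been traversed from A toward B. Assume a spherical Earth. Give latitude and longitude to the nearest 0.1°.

≈ 22.6°S, 132.9°W

The haversine formula gives a central angle δ ≈ 1.968 rad (112.8°) between the endpoints.
Interpolate at f = 4/5 with slerp weights a = sin((1−f)δ)/sin δ ≈ 0.416, b = sin(fδ)/sin δ ≈ 1.085.
p = a·p₁ + b·p₂ ≈ (-0.628, -0.676, -0.385); φ = arcsin(p_z) ≈ -22.64°, λ = atan2(p_y, p_x) ≈ -132.88°.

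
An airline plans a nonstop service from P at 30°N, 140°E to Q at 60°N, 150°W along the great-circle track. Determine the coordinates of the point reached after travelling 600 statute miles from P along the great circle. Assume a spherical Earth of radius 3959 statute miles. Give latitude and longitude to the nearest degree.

From cos δ = sin φ₁ sin φ₂ + cos φ₁ cos φ₂ cos Δλ, the central angle is δ ≈ 0.951 rad (54.5°). The total great-circle distance is δ·R ≈ 0.951 × 3959 ≈ 3764 mi, so the target fraction is f = 600/3764 ≈ 0.159.
Interpolate at f ≈ 0.159 with slerp weights a = sin((1−f)δ)/sin δ ≈ 0.881, b = sin(fδ)/sin δ ≈ 0.186.
p = a·p₁ + b·p₂ ≈ (-0.665, 0.444, 0.601); φ = arcsin(p_z) ≈ 36.94°, λ = atan2(p_y, p_x) ≈ 146.26°.

≈ 37°N, 146°E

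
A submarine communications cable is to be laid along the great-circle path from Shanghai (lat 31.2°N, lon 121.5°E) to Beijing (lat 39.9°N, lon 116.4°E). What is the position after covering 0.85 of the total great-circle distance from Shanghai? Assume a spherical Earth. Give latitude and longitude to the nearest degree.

The haversine formula gives a central angle δ ≈ 0.168 rad (9.6°) between the endpoints.
Interpolate at f = 0.85 with slerp weights a = sin((1−f)δ)/sin δ ≈ 0.151, b = sin(fδ)/sin δ ≈ 0.851.
p = a·p₁ + b·p₂ ≈ (-0.358, 0.695, 0.624); φ = arcsin(p_z) ≈ 38.61°, λ = atan2(p_y, p_x) ≈ 117.24°.

≈ lat 39°N, lon 117°E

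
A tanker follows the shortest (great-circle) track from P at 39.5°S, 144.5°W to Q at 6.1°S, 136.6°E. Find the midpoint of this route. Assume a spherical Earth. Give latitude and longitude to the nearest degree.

≈ 28°S, 170°E

From cos δ = sin φ₁ sin φ₂ + cos φ₁ cos φ₂ cos Δλ, the central angle is δ ≈ 1.354 rad (77.6°).
Interpolate at f = 1/2 with slerp weights a = sin((1−f)δ)/sin δ ≈ 0.641, b = sin(fδ)/sin δ ≈ 0.641.
p = a·p₁ + b·p₂ ≈ (-0.866, 0.151, -0.476); φ = arcsin(p_z) ≈ -28.43°, λ = atan2(p_y, p_x) ≈ 170.13°.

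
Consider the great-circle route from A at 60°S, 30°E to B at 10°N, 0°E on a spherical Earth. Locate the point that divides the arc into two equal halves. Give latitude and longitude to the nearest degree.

From cos δ = sin φ₁ sin φ₂ + cos φ₁ cos φ₂ cos Δλ, the central angle is δ ≈ 1.291 rad (74.0°).
Interpolate at f = 1/2 with slerp weights a = sin((1−f)δ)/sin δ ≈ 0.626, b = sin(fδ)/sin δ ≈ 0.626.
p = a·p₁ + b·p₂ ≈ (0.888, 0.156, -0.433); φ = arcsin(p_z) ≈ -25.68°, λ = atan2(p_y, p_x) ≈ 10.00°.

≈ 26°S, 10°E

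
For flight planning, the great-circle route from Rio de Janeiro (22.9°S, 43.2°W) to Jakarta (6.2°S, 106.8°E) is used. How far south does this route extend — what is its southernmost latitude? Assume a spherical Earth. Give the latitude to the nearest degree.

≈ 46°S

The great circle lies in the plane with unit normal n̂ = (p₁ × p₂)/|p₁ × p₂|.
Here n̂_z ≈ +0.694; the vertex latitude is φ_max = arccos|n̂_z| ≈ 46.1°.
Check via Clairaut: cos φ_max = |cos φ₁| · sin C = cos(22.9°)·sin(131.2°) ≈ 0.694, again giving ≈ 46.1°.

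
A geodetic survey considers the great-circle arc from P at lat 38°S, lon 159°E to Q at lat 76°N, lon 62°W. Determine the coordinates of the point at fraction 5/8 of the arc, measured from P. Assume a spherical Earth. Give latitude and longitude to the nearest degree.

Write both endpoints as unit vectors p₁, p₂ with components (cos φ cos λ, cos φ sin λ, sin φ).
The central angle between the endpoints is δ = arccos(p₁·p₂) ≈ 2.406 rad (137.8°).
Interpolate at f = 5/8 with slerp weights a = sin((1−f)δ)/sin δ ≈ 1.169, b = sin(fδ)/sin δ ≈ 1.486.
p = a·p₁ + b·p₂ ≈ (-0.691, 0.013, 0.723); φ = arcsin(p_z) ≈ 46.27°, λ = atan2(p_y, p_x) ≈ 178.95°.

≈ lat 46°N, lon 179°E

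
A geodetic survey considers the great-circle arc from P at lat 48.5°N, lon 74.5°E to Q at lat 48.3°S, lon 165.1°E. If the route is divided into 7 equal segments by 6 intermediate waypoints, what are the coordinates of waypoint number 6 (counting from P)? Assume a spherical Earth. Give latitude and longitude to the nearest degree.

Convert each endpoint to a unit vector on the sphere (x = cos φ cos λ, y = cos φ sin λ, z = sin φ).
The central angle between the endpoints is δ = arccos(p₁·p₂) ≈ 2.170 rad (124.3°).
Interpolate at f = 6/7 with slerp weights a = sin((1−f)δ)/sin δ ≈ 0.369, b = sin(fδ)/sin δ ≈ 1.161.
p = a·p₁ + b·p₂ ≈ (-0.681, 0.434, -0.590); φ = arcsin(p_z) ≈ -36.15°, λ = atan2(p_y, p_x) ≈ 147.46°.

≈ lat 36°S, lon 147°E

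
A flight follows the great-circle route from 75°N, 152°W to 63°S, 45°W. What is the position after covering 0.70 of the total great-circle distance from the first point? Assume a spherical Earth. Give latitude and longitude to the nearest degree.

Write both endpoints as unit vectors p₁, p₂ with components (cos φ cos λ, cos φ sin λ, sin φ).
The central angle between the endpoints is δ = arccos(p₁·p₂) ≈ 2.679 rad (153.5°).
Interpolate at f = 0.70 with slerp weights a = sin((1−f)δ)/sin δ ≈ 1.614, b = sin(fδ)/sin δ ≈ 2.139.
p = a·p₁ + b·p₂ ≈ (0.318, -0.883, -0.346); φ = arcsin(p_z) ≈ -20.27°, λ = atan2(p_y, p_x) ≈ -70.21°.

≈ 20°S, 70°W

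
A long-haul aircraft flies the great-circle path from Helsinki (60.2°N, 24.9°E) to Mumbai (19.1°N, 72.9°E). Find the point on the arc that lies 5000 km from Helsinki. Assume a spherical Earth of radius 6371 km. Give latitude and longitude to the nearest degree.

≈ 26°N, 69°E

Write both endpoints as unit vectors p₁, p₂ with components (cos φ cos λ, cos φ sin λ, sin φ).
The central angle between the endpoints is δ = arccos(p₁·p₂) ≈ 0.930 rad (53.3°). The total great-circle distance is δ·R ≈ 0.930 × 6371 ≈ 5922 km, so the target fraction is f = 5000/5922 ≈ 0.844.
Interpolate at f ≈ 0.844 with slerp weights a = sin((1−f)δ)/sin δ ≈ 0.180, b = sin(fδ)/sin δ ≈ 0.882.
p = a·p₁ + b·p₂ ≈ (0.326, 0.834, 0.445); φ = arcsin(p_z) ≈ 26.41°, λ = atan2(p_y, p_x) ≈ 68.64°.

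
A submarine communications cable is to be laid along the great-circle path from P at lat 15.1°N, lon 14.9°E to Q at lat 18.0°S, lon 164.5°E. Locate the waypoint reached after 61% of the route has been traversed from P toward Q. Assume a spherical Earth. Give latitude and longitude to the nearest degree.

Convert each endpoint to a unit vector on the sphere (x = cos φ cos λ, y = cos φ sin λ, z = sin φ).
The central angle between the endpoints is δ = arccos(p₁·p₂) ≈ 2.631 rad (150.7°).
Interpolate at f = 0.61 with slerp weights a = sin((1−f)δ)/sin δ ≈ 1.750, b = sin(fδ)/sin δ ≈ 2.045.
p = a·p₁ + b·p₂ ≈ (-0.241, 0.954, -0.176); φ = arcsin(p_z) ≈ -10.14°, λ = atan2(p_y, p_x) ≈ 104.19°.

≈ lat 10°S, lon 104°E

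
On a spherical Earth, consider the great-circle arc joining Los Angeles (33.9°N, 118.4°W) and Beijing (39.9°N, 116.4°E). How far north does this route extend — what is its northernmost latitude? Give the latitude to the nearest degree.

≈ 59°N

The great circle lies in the plane with unit normal n̂ = (p₁ × p₂)/|p₁ × p₂|.
Here n̂_z ≈ -0.520; the vertex latitude is φ_max = arccos|n̂_z| ≈ 58.6°.
Check via Clairaut: cos φ_max = |cos φ₁| · sin C = cos(33.9°)·sin(38.8°) ≈ 0.520, again giving ≈ 58.6°.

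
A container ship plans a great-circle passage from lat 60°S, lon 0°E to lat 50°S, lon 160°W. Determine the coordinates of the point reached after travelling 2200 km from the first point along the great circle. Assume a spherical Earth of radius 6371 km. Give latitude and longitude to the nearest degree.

≈ lat 78°S, lon 23°W

From cos δ = sin φ₁ sin φ₂ + cos φ₁ cos φ₂ cos Δλ, the central angle is δ ≈ 1.201 rad (68.8°). The total great-circle distance is δ·R ≈ 1.201 × 6371 ≈ 7652 km, so the target fraction is f = 2200/7652 ≈ 0.288.
Interpolate at f ≈ 0.288 with slerp weights a = sin((1−f)δ)/sin δ ≈ 0.810, b = sin(fδ)/sin δ ≈ 0.363.
p = a·p₁ + b·p₂ ≈ (0.186, -0.080, -0.979); φ = arcsin(p_z) ≈ -78.34°, λ = atan2(p_y, p_x) ≈ -23.27°.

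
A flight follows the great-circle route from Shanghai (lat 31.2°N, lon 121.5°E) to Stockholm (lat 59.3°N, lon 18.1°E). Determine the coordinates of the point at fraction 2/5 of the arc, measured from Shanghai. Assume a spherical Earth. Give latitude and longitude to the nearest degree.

Convert each endpoint to a unit vector on the sphere (x = cos φ cos λ, y = cos φ sin λ, z = sin φ).
The central angle between the endpoints is δ = arccos(p₁·p₂) ≈ 1.219 rad (69.9°).
Interpolate at f = 2/5 with slerp weights a = sin((1−f)δ)/sin δ ≈ 0.712, b = sin(fδ)/sin δ ≈ 0.499.
p = a·p₁ + b·p₂ ≈ (-0.076, 0.598, 0.798); φ = arcsin(p_z) ≈ 52.92°, λ = atan2(p_y, p_x) ≈ 97.22°.

≈ lat 53°N, lon 97°E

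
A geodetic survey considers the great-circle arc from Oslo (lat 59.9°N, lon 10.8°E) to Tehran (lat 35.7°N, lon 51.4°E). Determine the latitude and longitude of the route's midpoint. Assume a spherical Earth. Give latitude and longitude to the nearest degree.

≈ lat 50°N, lon 36°E

Write both endpoints as unit vectors p₁, p₂ with components (cos φ cos λ, cos φ sin λ, sin φ).
The central angle between the endpoints is δ = arccos(p₁·p₂) ≈ 0.620 rad (35.5°).
Interpolate at f = 1/2 with slerp weights a = sin((1−f)δ)/sin δ ≈ 0.525, b = sin(fδ)/sin δ ≈ 0.525.
p = a·p₁ + b·p₂ ≈ (0.525, 0.383, 0.761); φ = arcsin(p_z) ≈ 49.51°, λ = atan2(p_y, p_x) ≈ 36.10°.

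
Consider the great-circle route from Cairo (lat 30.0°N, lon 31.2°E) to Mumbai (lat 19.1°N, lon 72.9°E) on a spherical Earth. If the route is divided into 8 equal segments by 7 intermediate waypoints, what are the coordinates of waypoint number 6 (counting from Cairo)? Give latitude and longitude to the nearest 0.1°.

The haversine formula gives a central angle δ ≈ 0.685 rad (39.2°) between the endpoints.
Interpolate at f = 6/8 with slerp weights a = sin((1−f)δ)/sin δ ≈ 0.269, b = sin(fδ)/sin δ ≈ 0.777.
p = a·p₁ + b·p₂ ≈ (0.415, 0.822, 0.389); φ = arcsin(p_z) ≈ 22.88°, λ = atan2(p_y, p_x) ≈ 63.20°.

≈ lat 22.9°N, lon 63.2°E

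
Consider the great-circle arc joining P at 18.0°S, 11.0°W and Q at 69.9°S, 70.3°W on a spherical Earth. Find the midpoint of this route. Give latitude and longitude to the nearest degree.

≈ 47°S, 26°W

Convert each endpoint to a unit vector on the sphere (x = cos φ cos λ, y = cos φ sin λ, z = sin φ).
The central angle between the endpoints is δ = arccos(p₁·p₂) ≈ 1.096 rad (62.8°).
Interpolate at f = 1/2 with slerp weights a = sin((1−f)δ)/sin δ ≈ 0.586, b = sin(fδ)/sin δ ≈ 0.586.
p = a·p₁ + b·p₂ ≈ (0.615, -0.296, -0.731); φ = arcsin(p_z) ≈ -46.98°, λ = atan2(p_y, p_x) ≈ -25.70°.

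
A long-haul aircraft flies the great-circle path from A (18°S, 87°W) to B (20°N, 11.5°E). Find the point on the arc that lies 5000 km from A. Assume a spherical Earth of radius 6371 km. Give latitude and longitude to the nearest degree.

The haversine formula gives a central angle δ ≈ 1.811 rad (103.8°) between the endpoints. The total great-circle distance is δ·R ≈ 1.811 × 6371 ≈ 11537 km, so the target fraction is f = 5000/11537 ≈ 0.433.
Interpolate at f ≈ 0.433 with slerp weights a = sin((1−f)δ)/sin δ ≈ 0.881, b = sin(fδ)/sin δ ≈ 0.728.
p = a·p₁ + b·p₂ ≈ (0.714, -0.700, -0.023); φ = arcsin(p_z) ≈ -1.33°, λ = atan2(p_y, p_x) ≈ -44.44°.

≈ (1°S, 44°W)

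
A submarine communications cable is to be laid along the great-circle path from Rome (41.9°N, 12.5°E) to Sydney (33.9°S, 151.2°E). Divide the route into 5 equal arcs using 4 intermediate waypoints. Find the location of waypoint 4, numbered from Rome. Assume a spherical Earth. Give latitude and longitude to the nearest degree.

Write both endpoints as unit vectors p₁, p₂ with components (cos φ cos λ, cos φ sin λ, sin φ).
The central angle between the endpoints is δ = arccos(p₁·p₂) ≈ 2.562 rad (146.8°).
Interpolate at f = 4/5 with slerp weights a = sin((1−f)δ)/sin δ ≈ 0.895, b = sin(fδ)/sin δ ≈ 1.620.
p = a·p₁ + b·p₂ ≈ (-0.528, 0.792, -0.306); φ = arcsin(p_z) ≈ -17.82°, λ = atan2(p_y, p_x) ≈ 123.70°.

≈ (18°S, 124°E)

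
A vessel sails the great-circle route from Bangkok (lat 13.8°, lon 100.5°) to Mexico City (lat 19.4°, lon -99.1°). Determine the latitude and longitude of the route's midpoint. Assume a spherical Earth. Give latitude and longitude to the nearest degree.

Write both endpoints as unit vectors p₁, p₂ with components (cos φ cos λ, cos φ sin λ, sin φ).
The central angle between the endpoints is δ = arccos(p₁·p₂) ≈ 2.471 rad (141.6°).
Interpolate at f = 1/2 with slerp weights a = sin((1−f)δ)/sin δ ≈ 1.520, b = sin(fδ)/sin δ ≈ 1.520.
p = a·p₁ + b·p₂ ≈ (-0.496, 0.036, 0.868); φ = arcsin(p_z) ≈ 60.19°, λ = atan2(p_y, p_x) ≈ 175.88°.

≈ lat 60°, lon 176°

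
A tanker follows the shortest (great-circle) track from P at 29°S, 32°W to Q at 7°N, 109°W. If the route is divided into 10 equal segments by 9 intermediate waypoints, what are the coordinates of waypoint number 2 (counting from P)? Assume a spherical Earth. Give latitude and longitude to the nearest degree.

The haversine formula gives a central angle δ ≈ 1.434 rad (82.2°) between the endpoints.
Interpolate at f = 2/10 with slerp weights a = sin((1−f)δ)/sin δ ≈ 0.920, b = sin(fδ)/sin δ ≈ 0.286.
p = a·p₁ + b·p₂ ≈ (0.590, -0.695, -0.411); φ = arcsin(p_z) ≈ -24.29°, λ = atan2(p_y, p_x) ≈ -49.64°.

≈ 24°S, 50°W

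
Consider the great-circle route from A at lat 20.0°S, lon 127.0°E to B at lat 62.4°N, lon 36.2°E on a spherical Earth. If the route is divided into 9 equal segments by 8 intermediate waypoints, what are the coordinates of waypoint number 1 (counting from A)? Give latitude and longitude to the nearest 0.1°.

≈ lat 9.4°S, lon 121.1°E

The haversine formula gives a central angle δ ≈ 1.885 rad (108.0°) between the endpoints.
Interpolate at f = 1/9 with slerp weights a = sin((1−f)δ)/sin δ ≈ 1.046, b = sin(fδ)/sin δ ≈ 0.219.
p = a·p₁ + b·p₂ ≈ (-0.510, 0.845, -0.164); φ = arcsin(p_z) ≈ -9.43°, λ = atan2(p_y, p_x) ≈ 121.11°.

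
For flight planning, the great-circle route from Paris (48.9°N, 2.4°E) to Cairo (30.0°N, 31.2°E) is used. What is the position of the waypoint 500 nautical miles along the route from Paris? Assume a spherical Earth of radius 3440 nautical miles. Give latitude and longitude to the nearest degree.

≈ 44°N, 12°E

Write both endpoints as unit vectors p₁, p₂ with components (cos φ cos λ, cos φ sin λ, sin φ).
The central angle between the endpoints is δ = arccos(p₁·p₂) ≈ 0.504 rad (28.9°). The total great-circle distance is δ·R ≈ 0.504 × 3440 ≈ 1734 nmi, so the target fraction is f = 500/1734 ≈ 0.288.
Interpolate at f ≈ 0.288 with slerp weights a = sin((1−f)δ)/sin δ ≈ 0.727, b = sin(fδ)/sin δ ≈ 0.300.
p = a·p₁ + b·p₂ ≈ (0.700, 0.155, 0.698); φ = arcsin(p_z) ≈ 44.24°, λ = atan2(p_y, p_x) ≈ 12.46°.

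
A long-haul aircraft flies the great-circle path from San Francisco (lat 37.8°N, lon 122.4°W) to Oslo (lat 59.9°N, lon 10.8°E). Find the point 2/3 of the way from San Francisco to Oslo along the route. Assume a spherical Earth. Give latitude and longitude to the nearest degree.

The haversine formula gives a central angle δ ≈ 1.309 rad (75.0°) between the endpoints.
Interpolate at f = 2/3 with slerp weights a = sin((1−f)δ)/sin δ ≈ 0.437, b = sin(fδ)/sin δ ≈ 0.793.
p = a·p₁ + b·p₂ ≈ (0.205, -0.217, 0.954); φ = arcsin(p_z) ≈ 72.60°, λ = atan2(p_y, p_x) ≈ -46.61°.

≈ lat 73°N, lon 47°W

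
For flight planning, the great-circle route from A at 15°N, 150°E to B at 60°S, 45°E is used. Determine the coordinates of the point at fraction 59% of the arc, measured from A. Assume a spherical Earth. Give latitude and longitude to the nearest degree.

≈ 40°S, 112°E

Convert each endpoint to a unit vector on the sphere (x = cos φ cos λ, y = cos φ sin λ, z = sin φ).
The central angle between the endpoints is δ = arccos(p₁·p₂) ≈ 1.927 rad (110.4°).
Interpolate at f = 0.59 with slerp weights a = sin((1−f)δ)/sin δ ≈ 0.758, b = sin(fδ)/sin δ ≈ 0.968.
p = a·p₁ + b·p₂ ≈ (-0.292, 0.709, -0.642); φ = arcsin(p_z) ≈ -39.97°, λ = atan2(p_y, p_x) ≈ 112.39°.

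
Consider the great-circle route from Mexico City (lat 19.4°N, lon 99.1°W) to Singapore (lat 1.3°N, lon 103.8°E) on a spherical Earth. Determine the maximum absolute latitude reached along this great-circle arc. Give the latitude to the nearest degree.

The great circle lies in the plane with unit normal n̂ = (p₁ × p₂)/|p₁ × p₂|.
Here n̂_z ≈ -0.722; the vertex latitude is φ_max = arccos|n̂_z| ≈ 43.8°.
Check via Clairaut: cos φ_max = |cos φ₁| · sin C = cos(19.4°)·sin(49.9°) ≈ 0.722, again giving ≈ 43.8°.

≈ 44°N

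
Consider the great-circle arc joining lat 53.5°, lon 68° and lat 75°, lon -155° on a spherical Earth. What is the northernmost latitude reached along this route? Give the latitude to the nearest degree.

The great circle lies in the plane with unit normal n̂ = (p₁ × p₂)/|p₁ × p₂|.
Here n̂_z ≈ +0.140; the vertex latitude is φ_max = arccos|n̂_z| ≈ 81.9°.
Check via Clairaut: cos φ_max = |cos φ₁| · sin C = cos(53.5°)·sin(13.7°) ≈ 0.140, again giving ≈ 81.9°.

≈ 82°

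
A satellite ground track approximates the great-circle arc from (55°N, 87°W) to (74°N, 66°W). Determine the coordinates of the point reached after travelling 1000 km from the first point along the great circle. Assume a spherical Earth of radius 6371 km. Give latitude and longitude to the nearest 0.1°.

The haversine formula gives a central angle δ ≈ 0.362 rad (20.8°) between the endpoints. The total great-circle distance is δ·R ≈ 0.362 × 6371 ≈ 2309 km, so the target fraction is f = 1000/2309 ≈ 0.433.
Interpolate at f ≈ 0.433 with slerp weights a = sin((1−f)δ)/sin δ ≈ 0.576, b = sin(fδ)/sin δ ≈ 0.441.
p = a·p₁ + b·p₂ ≈ (0.067, -0.441, 0.895); φ = arcsin(p_z) ≈ 63.53°, λ = atan2(p_y, p_x) ≈ -81.39°.

≈ (63.5°N, 81.4°W)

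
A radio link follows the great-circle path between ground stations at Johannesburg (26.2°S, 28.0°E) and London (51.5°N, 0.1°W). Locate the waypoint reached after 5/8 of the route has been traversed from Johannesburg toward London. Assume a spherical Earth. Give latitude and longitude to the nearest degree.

The haversine formula gives a central angle δ ≈ 1.423 rad (81.5°) between the endpoints.
Interpolate at f = 5/8 with slerp weights a = sin((1−f)δ)/sin δ ≈ 0.514, b = sin(fδ)/sin δ ≈ 0.785.
p = a·p₁ + b·p₂ ≈ (0.896, 0.216, 0.387); φ = arcsin(p_z) ≈ 22.80°, λ = atan2(p_y, p_x) ≈ 13.54°.

≈ 23°N, 14°E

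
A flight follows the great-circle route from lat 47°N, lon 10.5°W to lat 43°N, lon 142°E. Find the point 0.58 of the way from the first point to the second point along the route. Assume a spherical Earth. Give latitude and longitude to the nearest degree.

≈ lat 74°N, lon 99°E

The haversine formula gives a central angle δ ≈ 1.514 rad (86.8°) between the endpoints.
Interpolate at f = 0.58 with slerp weights a = sin((1−f)δ)/sin δ ≈ 0.595, b = sin(fδ)/sin δ ≈ 0.771.
p = a·p₁ + b·p₂ ≈ (-0.045, 0.273, 0.961); φ = arcsin(p_z) ≈ 73.92°, λ = atan2(p_y, p_x) ≈ 99.42°.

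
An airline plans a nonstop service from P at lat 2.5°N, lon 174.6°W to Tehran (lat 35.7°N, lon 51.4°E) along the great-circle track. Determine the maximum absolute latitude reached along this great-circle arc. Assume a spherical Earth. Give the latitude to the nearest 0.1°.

The great circle lies in the plane with unit normal n̂ = (p₁ × p₂)/|p₁ × p₂|.
Here n̂_z ≈ -0.692; the vertex latitude is φ_max = arccos|n̂_z| ≈ 46.2°.
Check via Clairaut: cos φ_max = |cos φ₁| · sin C = cos(2.5°)·sin(43.9°) ≈ 0.692, again giving ≈ 46.2°.

≈ 46.2°N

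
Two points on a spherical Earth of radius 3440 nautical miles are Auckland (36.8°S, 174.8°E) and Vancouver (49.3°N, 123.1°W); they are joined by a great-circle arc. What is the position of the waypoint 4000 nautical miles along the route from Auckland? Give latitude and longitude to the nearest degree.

≈ 21°N, 150°W

Write both endpoints as unit vectors p₁, p₂ with components (cos φ cos λ, cos φ sin λ, sin φ).
The central angle between the endpoints is δ = arccos(p₁·p₂) ≈ 1.782 rad (102.1°). The total great-circle distance is δ·R ≈ 1.782 × 3440 ≈ 6131 nmi, so the target fraction is f = 4000/6131 ≈ 0.652.
Interpolate at f ≈ 0.652 with slerp weights a = sin((1−f)δ)/sin δ ≈ 0.594, b = sin(fδ)/sin δ ≈ 0.939.
p = a·p₁ + b·p₂ ≈ (-0.808, -0.470, 0.356); φ = arcsin(p_z) ≈ 20.86°, λ = atan2(p_y, p_x) ≈ -149.82°.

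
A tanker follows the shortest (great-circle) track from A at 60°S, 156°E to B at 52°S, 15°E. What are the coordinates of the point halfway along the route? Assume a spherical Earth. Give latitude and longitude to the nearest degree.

From cos δ = sin φ₁ sin φ₂ + cos φ₁ cos φ₂ cos Δλ, the central angle is δ ≈ 1.112 rad (63.7°).
Interpolate at f = 1/2 with slerp weights a = sin((1−f)δ)/sin δ ≈ 0.589, b = sin(fδ)/sin δ ≈ 0.589.
p = a·p₁ + b·p₂ ≈ (0.081, 0.213, -0.974); φ = arcsin(p_z) ≈ -76.80°, λ = atan2(p_y, p_x) ≈ 69.18°.

≈ 77°S, 69°E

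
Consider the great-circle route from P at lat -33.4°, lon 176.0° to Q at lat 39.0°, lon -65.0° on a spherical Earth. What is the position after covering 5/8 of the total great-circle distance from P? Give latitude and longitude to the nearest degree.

Write both endpoints as unit vectors p₁, p₂ with components (cos φ cos λ, cos φ sin λ, sin φ).
The central angle between the endpoints is δ = arccos(p₁·p₂) ≈ 2.293 rad (131.4°).
Interpolate at f = 5/8 with slerp weights a = sin((1−f)δ)/sin δ ≈ 1.010, b = sin(fδ)/sin δ ≈ 1.320.
p = a·p₁ + b·p₂ ≈ (-0.407, -0.871, 0.275); φ = arcsin(p_z) ≈ 15.95°, λ = atan2(p_y, p_x) ≈ -115.07°.

≈ lat 16°, lon -115°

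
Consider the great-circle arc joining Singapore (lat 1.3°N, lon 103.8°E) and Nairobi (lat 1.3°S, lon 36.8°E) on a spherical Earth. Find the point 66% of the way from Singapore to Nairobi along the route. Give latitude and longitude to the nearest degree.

≈ lat 0°N, lon 60°E

Write both endpoints as unit vectors p₁, p₂ with components (cos φ cos λ, cos φ sin λ, sin φ).
The central angle between the endpoints is δ = arccos(p₁·p₂) ≈ 1.170 rad (67.0°).
Interpolate at f = 0.66 with slerp weights a = sin((1−f)δ)/sin δ ≈ 0.421, b = sin(fδ)/sin δ ≈ 0.758.
p = a·p₁ + b·p₂ ≈ (0.506, 0.862, -0.008); φ = arcsin(p_z) ≈ -0.44°, λ = atan2(p_y, p_x) ≈ 59.58°.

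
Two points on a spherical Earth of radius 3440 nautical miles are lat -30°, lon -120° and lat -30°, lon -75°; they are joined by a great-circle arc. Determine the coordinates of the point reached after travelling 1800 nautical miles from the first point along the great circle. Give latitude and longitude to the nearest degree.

≈ lat -31°, lon -85°

Write both endpoints as unit vectors p₁, p₂ with components (cos φ cos λ, cos φ sin λ, sin φ).
The central angle between the endpoints is δ = arccos(p₁·p₂) ≈ 0.676 rad (38.7°). The total great-circle distance is δ·R ≈ 0.676 × 3440 ≈ 2324 nmi, so the target fraction is f = 1800/2324 ≈ 0.775.
Interpolate at f ≈ 0.775 with slerp weights a = sin((1−f)δ)/sin δ ≈ 0.243, b = sin(fδ)/sin δ ≈ 0.799.
p = a·p₁ + b·p₂ ≈ (0.074, -0.850, -0.521); φ = arcsin(p_z) ≈ -31.39°, λ = atan2(p_y, p_x) ≈ -85.03°.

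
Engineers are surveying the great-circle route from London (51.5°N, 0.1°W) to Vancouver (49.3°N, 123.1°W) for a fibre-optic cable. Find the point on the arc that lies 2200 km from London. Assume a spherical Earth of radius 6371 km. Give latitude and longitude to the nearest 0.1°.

Write both endpoints as unit vectors p₁, p₂ with components (cos φ cos λ, cos φ sin λ, sin φ).
The central angle between the endpoints is δ = arccos(p₁·p₂) ≈ 1.189 rad (68.1°). The total great-circle distance is δ·R ≈ 1.189 × 6371 ≈ 7578 km, so the target fraction is f = 2200/7578 ≈ 0.290.
Interpolate at f ≈ 0.290 with slerp weights a = sin((1−f)δ)/sin δ ≈ 0.805, b = sin(fδ)/sin δ ≈ 0.365.
p = a·p₁ + b·p₂ ≈ (0.371, -0.200, 0.907); φ = arcsin(p_z) ≈ 65.05°, λ = atan2(p_y, p_x) ≈ -28.32°.

≈ 65.0°N, 28.3°W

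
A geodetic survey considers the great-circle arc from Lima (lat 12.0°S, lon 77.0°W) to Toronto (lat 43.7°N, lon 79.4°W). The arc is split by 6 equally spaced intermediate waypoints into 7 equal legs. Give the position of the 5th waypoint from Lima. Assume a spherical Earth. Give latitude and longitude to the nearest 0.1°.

Convert each endpoint to a unit vector on the sphere (x = cos φ cos λ, y = cos φ sin λ, z = sin φ).
The central angle between the endpoints is δ = arccos(p₁·p₂) ≈ 0.973 rad (55.7°).
Interpolate at f = 5/7 with slerp weights a = sin((1−f)δ)/sin δ ≈ 0.332, b = sin(fδ)/sin δ ≈ 0.775.
p = a·p₁ + b·p₂ ≈ (0.176, -0.867, 0.466); φ = arcsin(p_z) ≈ 27.79°, λ = atan2(p_y, p_x) ≈ -78.52°.

≈ lat 27.8°N, lon 78.5°W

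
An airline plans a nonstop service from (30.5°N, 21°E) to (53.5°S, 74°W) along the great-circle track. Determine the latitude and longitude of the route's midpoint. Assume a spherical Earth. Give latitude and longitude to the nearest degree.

≈ (16°S, 15°W)

From cos δ = sin φ₁ sin φ₂ + cos φ₁ cos φ₂ cos Δλ, the central angle is δ ≈ 2.041 rad (116.9°).
Interpolate at f = 1/2 with slerp weights a = sin((1−f)δ)/sin δ ≈ 0.956, b = sin(fδ)/sin δ ≈ 0.956.
p = a·p₁ + b·p₂ ≈ (0.926, -0.251, -0.283); φ = arcsin(p_z) ≈ -16.45°, λ = atan2(p_y, p_x) ≈ -15.19°.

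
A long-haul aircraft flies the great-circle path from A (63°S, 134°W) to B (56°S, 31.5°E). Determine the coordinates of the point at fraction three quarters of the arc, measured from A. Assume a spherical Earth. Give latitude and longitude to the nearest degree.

From cos δ = sin φ₁ sin φ₂ + cos φ₁ cos φ₂ cos Δλ, the central angle is δ ≈ 1.055 rad (60.5°).
Interpolate at f = 3/4 with slerp weights a = sin((1−f)δ)/sin δ ≈ 0.300, b = sin(fδ)/sin δ ≈ 0.818.
p = a·p₁ + b·p₂ ≈ (0.295, 0.141, -0.945); φ = arcsin(p_z) ≈ -70.90°, λ = atan2(p_y, p_x) ≈ 25.52°.

≈ (71°S, 26°E)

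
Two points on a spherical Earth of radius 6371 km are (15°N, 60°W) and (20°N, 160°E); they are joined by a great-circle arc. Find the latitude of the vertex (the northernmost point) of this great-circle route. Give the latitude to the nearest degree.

The great circle lies in the plane with unit normal n̂ = (p₁ × p₂)/|p₁ × p₂|.
Here n̂_z ≈ -0.734; the vertex latitude is φ_max = arccos|n̂_z| ≈ 42.8°.
Check via Clairaut: cos φ_max = |cos φ₁| · sin C = cos(15.0°)·sin(49.5°) ≈ 0.734, again giving ≈ 42.8°.

≈ 43°N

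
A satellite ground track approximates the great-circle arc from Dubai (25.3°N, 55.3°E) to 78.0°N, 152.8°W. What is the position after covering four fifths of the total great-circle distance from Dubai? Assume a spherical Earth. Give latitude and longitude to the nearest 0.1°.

≈ 83.2°N, 103.6°E

The haversine formula gives a central angle δ ≈ 1.316 rad (75.4°) between the endpoints.
Interpolate at f = 4/5 with slerp weights a = sin((1−f)δ)/sin δ ≈ 0.269, b = sin(fδ)/sin δ ≈ 0.898.
p = a·p₁ + b·p₂ ≈ (-0.028, 0.114, 0.993); φ = arcsin(p_z) ≈ 83.24°, λ = atan2(p_y, p_x) ≈ 103.58°.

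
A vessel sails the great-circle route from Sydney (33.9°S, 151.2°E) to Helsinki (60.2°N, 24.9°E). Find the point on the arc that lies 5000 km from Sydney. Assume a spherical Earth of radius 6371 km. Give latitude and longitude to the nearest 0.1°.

≈ 4.7°N, 126.7°E

The haversine formula gives a central angle δ ≈ 2.386 rad (136.7°) between the endpoints. The total great-circle distance is δ·R ≈ 2.386 × 6371 ≈ 15204 km, so the target fraction is f = 5000/15204 ≈ 0.329.
Interpolate at f ≈ 0.329 with slerp weights a = sin((1−f)δ)/sin δ ≈ 1.458, b = sin(fδ)/sin δ ≈ 1.031.
p = a·p₁ + b·p₂ ≈ (-0.596, 0.799, 0.081); φ = arcsin(p_z) ≈ 4.67°, λ = atan2(p_y, p_x) ≈ 126.72°.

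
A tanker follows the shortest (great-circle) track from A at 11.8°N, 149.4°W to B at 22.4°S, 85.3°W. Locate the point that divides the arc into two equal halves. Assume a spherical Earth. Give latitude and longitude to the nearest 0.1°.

≈ 6.2°S, 118.4°W

Convert each endpoint to a unit vector on the sphere (x = cos φ cos λ, y = cos φ sin λ, z = sin φ).
The central angle between the endpoints is δ = arccos(p₁·p₂) ≈ 1.248 rad (71.5°).
Interpolate at f = 1/2 with slerp weights a = sin((1−f)δ)/sin δ ≈ 0.616, b = sin(fδ)/sin δ ≈ 0.616.
p = a·p₁ + b·p₂ ≈ (-0.472, -0.875, -0.109); φ = arcsin(p_z) ≈ -6.25°, λ = atan2(p_y, p_x) ≈ -118.37°.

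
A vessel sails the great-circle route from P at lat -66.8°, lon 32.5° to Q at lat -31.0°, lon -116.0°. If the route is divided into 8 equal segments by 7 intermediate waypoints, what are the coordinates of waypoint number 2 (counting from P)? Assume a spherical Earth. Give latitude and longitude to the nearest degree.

Write both endpoints as unit vectors p₁, p₂ with components (cos φ cos λ, cos φ sin λ, sin φ).
The central angle between the endpoints is δ = arccos(p₁·p₂) ≈ 1.384 rad (79.3°).
Interpolate at f = 2/8 with slerp weights a = sin((1−f)δ)/sin δ ≈ 0.877, b = sin(fδ)/sin δ ≈ 0.345.
p = a·p₁ + b·p₂ ≈ (0.162, -0.080, -0.984); φ = arcsin(p_z) ≈ -79.60°, λ = atan2(p_y, p_x) ≈ -26.45°.

≈ lat -80°, lon -26°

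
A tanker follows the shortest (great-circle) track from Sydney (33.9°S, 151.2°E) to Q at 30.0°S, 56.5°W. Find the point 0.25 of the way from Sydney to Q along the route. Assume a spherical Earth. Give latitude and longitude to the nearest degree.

≈ 57°S, 173°E

Write both endpoints as unit vectors p₁, p₂ with components (cos φ cos λ, cos φ sin λ, sin φ).
The central angle between the endpoints is δ = arccos(p₁·p₂) ≈ 1.936 rad (111.0°).
Interpolate at f = 0.25 with slerp weights a = sin((1−f)δ)/sin δ ≈ 1.063, b = sin(fδ)/sin δ ≈ 0.498.
p = a·p₁ + b·p₂ ≈ (-0.535, 0.065, -0.842); φ = arcsin(p_z) ≈ -57.38°, λ = atan2(p_y, p_x) ≈ 173.05°.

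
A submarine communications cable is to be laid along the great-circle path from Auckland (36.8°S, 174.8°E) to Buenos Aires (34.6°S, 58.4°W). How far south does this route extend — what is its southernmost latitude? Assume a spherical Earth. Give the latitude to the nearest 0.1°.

The great circle lies in the plane with unit normal n̂ = (p₁ × p₂)/|p₁ × p₂|.
Here n̂_z ≈ +0.529; the vertex latitude is φ_max = arccos|n̂_z| ≈ 58.1°.
Check via Clairaut: cos φ_max = |cos φ₁| · sin C = cos(36.8°)·sin(138.7°) ≈ 0.529, again giving ≈ 58.1°.

≈ 58.1°S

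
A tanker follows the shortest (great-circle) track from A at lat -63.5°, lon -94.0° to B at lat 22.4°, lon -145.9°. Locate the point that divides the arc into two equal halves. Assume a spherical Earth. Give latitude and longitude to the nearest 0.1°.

≈ lat -22.3°, lon -129.6°

Write both endpoints as unit vectors p₁, p₂ with components (cos φ cos λ, cos φ sin λ, sin φ).
The central angle between the endpoints is δ = arccos(p₁·p₂) ≈ 1.657 rad (95.0°).
Interpolate at f = 1/2 with slerp weights a = sin((1−f)δ)/sin δ ≈ 0.740, b = sin(fδ)/sin δ ≈ 0.740.
p = a·p₁ + b·p₂ ≈ (-0.589, -0.713, -0.380); φ = arcsin(p_z) ≈ -22.34°, λ = atan2(p_y, p_x) ≈ -129.59°.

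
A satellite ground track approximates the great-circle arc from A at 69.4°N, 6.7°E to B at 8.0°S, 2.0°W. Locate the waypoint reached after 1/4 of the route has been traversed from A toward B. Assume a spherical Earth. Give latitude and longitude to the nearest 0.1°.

Convert each endpoint to a unit vector on the sphere (x = cos φ cos λ, y = cos φ sin λ, z = sin φ).
The central angle between the endpoints is δ = arccos(p₁·p₂) ≈ 1.355 rad (77.6°).
Interpolate at f = 1/4 with slerp weights a = sin((1−f)δ)/sin δ ≈ 0.870, b = sin(fδ)/sin δ ≈ 0.340.
p = a·p₁ + b·p₂ ≈ (0.641, 0.024, 0.767); φ = arcsin(p_z) ≈ 50.11°, λ = atan2(p_y, p_x) ≈ 2.14°.

≈ 50.1°N, 2.1°E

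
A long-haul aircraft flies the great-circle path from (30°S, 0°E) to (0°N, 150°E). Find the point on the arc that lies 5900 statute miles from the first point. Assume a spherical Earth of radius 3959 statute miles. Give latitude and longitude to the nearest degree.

Write both endpoints as unit vectors p₁, p₂ with components (cos φ cos λ, cos φ sin λ, sin φ).
The central angle between the endpoints is δ = arccos(p₁·p₂) ≈ 2.419 rad (138.6°). The total great-circle distance is δ·R ≈ 2.419 × 3959 ≈ 9576 mi, so the target fraction is f = 5900/9576 ≈ 0.616.
Interpolate at f ≈ 0.616 with slerp weights a = sin((1−f)δ)/sin δ ≈ 1.211, b = sin(fδ)/sin δ ≈ 1.507.
p = a·p₁ + b·p₂ ≈ (-0.257, 0.753, -0.605); φ = arcsin(p_z) ≈ -37.25°, λ = atan2(p_y, p_x) ≈ 108.81°.

≈ (37°S, 109°E)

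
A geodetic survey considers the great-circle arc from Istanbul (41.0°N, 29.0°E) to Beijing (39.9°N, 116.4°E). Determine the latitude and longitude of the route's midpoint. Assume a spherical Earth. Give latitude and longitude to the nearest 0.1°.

The haversine formula gives a central angle δ ≈ 1.107 rad (63.4°) between the endpoints.
Interpolate at f = 1/2 with slerp weights a = sin((1−f)δ)/sin δ ≈ 0.588, b = sin(fδ)/sin δ ≈ 0.588.
p = a·p₁ + b·p₂ ≈ (0.187, 0.619, 0.763); φ = arcsin(p_z) ≈ 49.70°, λ = atan2(p_y, p_x) ≈ 73.15°.

≈ 49.7°N, 73.1°E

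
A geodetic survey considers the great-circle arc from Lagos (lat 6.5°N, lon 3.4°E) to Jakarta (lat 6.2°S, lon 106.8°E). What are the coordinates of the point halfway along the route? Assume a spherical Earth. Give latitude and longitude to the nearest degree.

≈ lat 0°N, lon 55°E

Convert each endpoint to a unit vector on the sphere (x = cos φ cos λ, y = cos φ sin λ, z = sin φ).
The central angle between the endpoints is δ = arccos(p₁·p₂) ≈ 1.814 rad (104.0°).
Interpolate at f = 1/2 with slerp weights a = sin((1−f)δ)/sin δ ≈ 0.812, b = sin(fδ)/sin δ ≈ 0.812.
p = a·p₁ + b·p₂ ≈ (0.572, 0.820, 0.004); φ = arcsin(p_z) ≈ 0.24°, λ = atan2(p_y, p_x) ≈ 55.12°.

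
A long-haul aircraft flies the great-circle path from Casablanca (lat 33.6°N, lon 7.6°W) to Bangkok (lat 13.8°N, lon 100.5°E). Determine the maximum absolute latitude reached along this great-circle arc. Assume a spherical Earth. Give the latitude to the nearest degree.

The great circle lies in the plane with unit normal n̂ = (p₁ × p₂)/|p₁ × p₂|.
Here n̂_z ≈ +0.774; the vertex latitude is φ_max = arccos|n̂_z| ≈ 39.3°.
Check via Clairaut: cos φ_max = |cos φ₁| · sin C = cos(33.6°)·sin(68.4°) ≈ 0.774, again giving ≈ 39.3°.

≈ 39°N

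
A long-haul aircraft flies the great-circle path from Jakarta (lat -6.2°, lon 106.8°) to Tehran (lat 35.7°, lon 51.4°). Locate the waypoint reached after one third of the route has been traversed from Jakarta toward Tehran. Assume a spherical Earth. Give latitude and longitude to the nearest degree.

Convert each endpoint to a unit vector on the sphere (x = cos φ cos λ, y = cos φ sin λ, z = sin φ).
The central angle between the endpoints is δ = arccos(p₁·p₂) ≈ 1.164 rad (66.7°).
Interpolate at f = 1/3 with slerp weights a = sin((1−f)δ)/sin δ ≈ 0.763, b = sin(fδ)/sin δ ≈ 0.412.
p = a·p₁ + b·p₂ ≈ (-0.010, 0.987, 0.158); φ = arcsin(p_z) ≈ 9.09°, λ = atan2(p_y, p_x) ≈ 90.60°.

≈ lat 9°, lon 91°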